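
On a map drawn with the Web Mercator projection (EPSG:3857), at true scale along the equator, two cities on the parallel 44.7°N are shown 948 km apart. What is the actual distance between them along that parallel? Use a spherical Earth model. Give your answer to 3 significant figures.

674 km

Mercator is conformal, so the point scale is isotropic: h = k = sec φ = 1/cos φ.
Along the parallel at 44.7°, map distances are exaggerated by k = sec 44.7° = 1.407.
True distance = 948 / 1.407 = 948 × cos 44.7° ≈ 674 km.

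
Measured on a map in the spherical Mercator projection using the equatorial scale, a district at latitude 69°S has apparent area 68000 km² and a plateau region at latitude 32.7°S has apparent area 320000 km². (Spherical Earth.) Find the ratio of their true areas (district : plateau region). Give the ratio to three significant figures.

0.0385

On Mercator the areal scale is sec²φ, so true area = apparent × cos²φ.
True area of district: 68000 × cos²(69°) = 68000 × 0.1284 = 8733 km².
True area of plateau region: 320000 × cos²(32.7°) = 320000 × 0.7081 = 226600 km².
Ratio = 8733 / 226600 ≈ 0.0385.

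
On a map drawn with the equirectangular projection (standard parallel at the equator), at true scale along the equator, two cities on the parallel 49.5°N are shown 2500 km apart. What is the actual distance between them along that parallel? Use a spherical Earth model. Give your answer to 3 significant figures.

1620 km

Plate carrée maps x = Rλ, y = Rφ. The meridian scale is h = 1 and the parallel scale is k = 1/cos φ = sec φ.
Along the parallel at 49.5°, map distances are exaggerated by k = sec 49.5° = 1.540.
True distance = 2500 / 1.540 = 2500 × cos 49.5° ≈ 1620 km.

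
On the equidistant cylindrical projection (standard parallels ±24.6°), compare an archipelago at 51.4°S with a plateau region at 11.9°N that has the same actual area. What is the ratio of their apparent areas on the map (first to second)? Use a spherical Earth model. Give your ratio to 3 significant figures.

1.57

With standard parallel φ₀ = 24.6°, the equirectangular projection gives x = Rλ cos φ₀, y = Rφ, so h = 1 and k = cos 24.6° / cos φ.
Areal scale at 51.4°: h·k = 1.000 × 1.457 = 1.457.
Areal scale at 11.9°: h·k = 1.000 × 0.9292 = 0.9292.
Ratio = 1.457/0.9292 ≈ 1.57.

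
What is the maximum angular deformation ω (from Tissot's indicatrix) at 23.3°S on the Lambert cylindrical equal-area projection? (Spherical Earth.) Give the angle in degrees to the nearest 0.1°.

The Lambert cylindrical equal-area projection is the cylindrical equal-area projection with its standard parallel at the equator (φ₀ = 0). A cylindrical equal-area projection with standard parallel φ₀ has meridian scale h = cos φ / cos φ₀ and parallel scale k = cos φ₀ / cos φ (so areas are preserved, h·k = 1).
At 23.3°: h = 0.9184, k = 1.089; principal scales a = 1.089, b = 0.9184.
sin(ω/2) = (a − b)/(a + b) = 0.1703/2.007 = 0.08487, so ω = 2 arcsin(0.08487) ≈ 9.7°.

9.7°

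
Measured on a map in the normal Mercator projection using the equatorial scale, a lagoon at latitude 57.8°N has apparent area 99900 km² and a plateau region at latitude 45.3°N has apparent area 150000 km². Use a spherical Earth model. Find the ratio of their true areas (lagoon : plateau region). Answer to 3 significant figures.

0.382

On Mercator the areal scale is sec²φ, so true area = apparent × cos²φ.
True area of lagoon: 99900 × cos²(57.8°) = 99900 × 0.2840 = 28370 km².
True area of plateau region: 150000 × cos²(45.3°) = 150000 × 0.4948 = 74210 km².
Ratio = 28370 / 74210 ≈ 0.382.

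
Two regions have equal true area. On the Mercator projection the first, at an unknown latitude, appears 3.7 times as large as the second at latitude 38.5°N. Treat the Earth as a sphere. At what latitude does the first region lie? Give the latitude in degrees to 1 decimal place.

66.0°

On Mercator, (apparent₁)/(apparent₂) = sec²φ₁ / sec²φ₂ when true areas are equal.
cos²φ₂ / cos²φ₁ = 3.7  ⇒  cos φ₁ = cos 38.5° / √3.7 = 0.7826/1.924 = 0.4069.
φ₁ = arccos(0.4069) ≈ 66.0°.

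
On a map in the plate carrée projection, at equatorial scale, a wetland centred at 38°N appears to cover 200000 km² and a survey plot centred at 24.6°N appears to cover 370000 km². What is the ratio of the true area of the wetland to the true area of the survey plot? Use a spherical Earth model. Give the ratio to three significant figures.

On the plate carrée, areal scale = h·k = 1 × sec φ, so true area = apparent × cos φ.
True area of wetland: 200000 × cos(38°) = 200000 × 0.7880 = 157600 km².
True area of survey plot: 370000 × cos(24.6°) = 370000 × 0.9092 = 336400 km².
Ratio = 157600 / 336400 ≈ 0.468.

0.468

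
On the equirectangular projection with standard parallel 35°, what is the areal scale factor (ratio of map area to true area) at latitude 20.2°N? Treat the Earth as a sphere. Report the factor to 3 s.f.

The equidistant cylindrical projection with φ₀ = 35° has h = 1 (meridians true) and k = cos φ₀ / cos φ along parallels.
Areal scale = h·k = 1 × cos φ₀ / cos φ; at 20.2°, h = 1.000, k = 0.8728, so h·k = 0.8728.

0.873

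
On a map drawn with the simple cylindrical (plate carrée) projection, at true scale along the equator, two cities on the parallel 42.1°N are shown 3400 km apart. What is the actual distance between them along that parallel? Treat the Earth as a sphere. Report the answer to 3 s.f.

2520 km

For the equirectangular projection with φ₀ = 0 (plate carrée), h = 1 along meridians and k = sec φ along parallels.
Along the parallel at 42.1°, map distances are exaggerated by k = sec 42.1° = 1.348.
True distance = 3400 / 1.348 = 3400 × cos 42.1° ≈ 2520 km.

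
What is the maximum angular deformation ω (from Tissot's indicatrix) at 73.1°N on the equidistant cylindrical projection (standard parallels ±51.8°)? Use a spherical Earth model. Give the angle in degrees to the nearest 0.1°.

The equidistant cylindrical projection with φ₀ = 51.8° has h = 1 (meridians true) and k = cos φ₀ / cos φ along parallels.
At 73.1°: h = 1.000, k = 2.127; principal scales a = 2.127, b = 1.000.
sin(ω/2) = (a − b)/(a + b) = 1.127/3.127 = 0.3605, so ω = 2 arcsin(0.3605) ≈ 42.3°.

42.3°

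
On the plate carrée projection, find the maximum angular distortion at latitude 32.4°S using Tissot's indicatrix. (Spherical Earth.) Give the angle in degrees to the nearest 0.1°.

Plate carrée maps x = Rλ, y = Rφ. The meridian scale is h = 1 and the parallel scale is k = 1/cos φ = sec φ.
At 32.4°: h = 1.000, k = 1.184; principal scales a = 1.184, b = 1.000.
sin(ω/2) = (a − b)/(a + b) = 0.1844/2.184 = 0.08441, so ω = 2 arcsin(0.08441) ≈ 9.7°.

9.7°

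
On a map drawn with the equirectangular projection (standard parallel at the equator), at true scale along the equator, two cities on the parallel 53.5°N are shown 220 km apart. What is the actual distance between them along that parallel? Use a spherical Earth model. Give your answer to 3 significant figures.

131 km

Plate carrée maps x = Rλ, y = Rφ. The meridian scale is h = 1 and the parallel scale is k = 1/cos φ = sec φ.
Along the parallel at 53.5°, map distances are exaggerated by k = sec 53.5° = 1.681.
True distance = 220 / 1.681 = 220 × cos 53.5° ≈ 131 km.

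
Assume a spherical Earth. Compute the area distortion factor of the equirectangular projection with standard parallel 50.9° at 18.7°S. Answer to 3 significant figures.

With standard parallel φ₀ = 50.9°, the equirectangular projection gives x = Rλ cos φ₀, y = Rφ, so h = 1 and k = cos 50.9° / cos φ.
Areal scale = h·k = 1 × cos φ₀ / cos φ; at 18.7°, h = 1.000, k = 0.6658, so h·k = 0.6658.

0.666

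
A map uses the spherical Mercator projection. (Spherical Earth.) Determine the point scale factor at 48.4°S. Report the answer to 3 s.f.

Mercator is conformal, so the point scale is isotropic: h = k = sec φ = 1/cos φ.
k = 1/cos 48.4° = 1/0.6639 = 1.506.

1.51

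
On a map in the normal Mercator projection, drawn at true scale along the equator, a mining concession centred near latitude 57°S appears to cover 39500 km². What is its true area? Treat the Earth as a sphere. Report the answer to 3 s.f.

11700 km²

The Mercator projection is conformal; its linear scale factor is the same in every direction and equals sec φ = 1/cos φ.
Areal scale = k² = sec²φ = 1/cos²(57°) = 1/0.5446² = 3.371.
True area = apparent / (areal scale) = 39500 / 3.371 ≈ 11700 km².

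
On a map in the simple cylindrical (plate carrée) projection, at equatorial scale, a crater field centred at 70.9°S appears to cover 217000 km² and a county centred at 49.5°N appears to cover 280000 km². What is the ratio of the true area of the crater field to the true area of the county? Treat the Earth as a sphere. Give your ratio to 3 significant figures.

On the plate carrée, areal scale = h·k = 1 × sec φ, so true area = apparent × cos φ.
True area of crater field: 217000 × cos(70.9°) = 217000 × 0.3272 = 71010 km².
True area of county: 280000 × cos(49.5°) = 280000 × 0.6494 = 181800 km².
Ratio = 71010 / 181800 ≈ 0.390.

0.390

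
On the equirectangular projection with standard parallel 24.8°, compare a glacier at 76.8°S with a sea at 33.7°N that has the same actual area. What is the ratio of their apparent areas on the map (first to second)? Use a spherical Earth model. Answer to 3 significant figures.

The equidistant cylindrical projection with φ₀ = 24.8° has h = 1 (meridians true) and k = cos φ₀ / cos φ along parallels.
Areal scale at 76.8°: h·k = 1.000 × 3.975 = 3.975.
Areal scale at 33.7°: h·k = 1.000 × 1.091 = 1.091.
Ratio = 3.975/1.091 ≈ 3.64.

3.64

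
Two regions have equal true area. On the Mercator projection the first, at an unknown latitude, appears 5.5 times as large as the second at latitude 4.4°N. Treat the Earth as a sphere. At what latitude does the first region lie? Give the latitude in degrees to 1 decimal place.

Mercator areal scale is sec²φ, so apparent-area ratio = sec²φ₁ / sec²φ₂ = cos²φ₂ / cos²φ₁.
cos²φ₂ / cos²φ₁ = 5.5  ⇒  cos φ₁ = cos 4.4° / √5.5 = 0.9971/2.345 = 0.4251.
φ₁ = arccos(0.4251) ≈ 64.8°.

64.8°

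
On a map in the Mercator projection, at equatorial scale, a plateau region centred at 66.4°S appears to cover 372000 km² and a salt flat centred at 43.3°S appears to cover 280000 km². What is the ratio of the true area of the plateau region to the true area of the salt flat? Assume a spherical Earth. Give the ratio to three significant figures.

Mercator's areal exaggeration is sec²φ; hence true area = (apparent area) · cos²φ.
True area of plateau region: 372000 × cos²(66.4°) = 372000 × 0.1603 = 59620 km².
True area of salt flat: 280000 × cos²(43.3°) = 280000 × 0.5297 = 148300 km².
Ratio = 59620 / 148300 ≈ 0.402.

0.402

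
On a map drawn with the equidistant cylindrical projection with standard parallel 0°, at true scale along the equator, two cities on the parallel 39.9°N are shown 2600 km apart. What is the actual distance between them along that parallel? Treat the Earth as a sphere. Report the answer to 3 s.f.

Plate carrée maps x = Rλ, y = Rφ. The meridian scale is h = 1 and the parallel scale is k = 1/cos φ = sec φ.
Along the parallel at 39.9°, map distances are exaggerated by k = sec 39.9° = 1.304.
True distance = 2600 / 1.304 = 2600 × cos 39.9° ≈ 1990 km.

1990 km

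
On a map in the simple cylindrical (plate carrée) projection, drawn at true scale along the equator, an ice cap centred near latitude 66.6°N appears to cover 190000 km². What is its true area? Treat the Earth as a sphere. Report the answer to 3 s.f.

In the plate carrée (x = Rλ, y = Rφ), meridians are true-scale (h = 1) and parallels are stretched by k = sec φ.
Areal scale = h·k = 1 × sec φ; at 66.6°, h = 1.000, k = 2.518, so h·k = 2.518.
True area = apparent / (areal scale) = 190000 / 2.518 ≈ 75500 km².

75500 km²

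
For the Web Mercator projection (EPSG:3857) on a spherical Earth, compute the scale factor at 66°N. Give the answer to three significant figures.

The Mercator projection is conformal; its linear scale factor is the same in every direction and equals sec φ = 1/cos φ.
k = 1/cos 66° = 1/0.4067 = 2.459.

2.46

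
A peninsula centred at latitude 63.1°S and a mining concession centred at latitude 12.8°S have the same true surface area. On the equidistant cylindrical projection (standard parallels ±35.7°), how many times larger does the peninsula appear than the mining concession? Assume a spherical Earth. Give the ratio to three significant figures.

The equidistant cylindrical projection with φ₀ = 35.7° has h = 1 (meridians true) and k = cos φ₀ / cos φ along parallels.
Areal scale at 63.1°: h·k = 1.000 × 1.795 = 1.795.
Areal scale at 12.8°: h·k = 1.000 × 0.8328 = 0.8328.
Ratio = 1.795/0.8328 ≈ 2.16.

2.16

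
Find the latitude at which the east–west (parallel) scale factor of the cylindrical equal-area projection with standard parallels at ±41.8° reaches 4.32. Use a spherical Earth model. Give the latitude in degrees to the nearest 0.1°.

80.1°

Cylindrical equal-area (φ₀ = 41.8°): h = cos φ / cos 41.8° along meridians, k = cos 41.8° / cos φ along parallels; h·k = 1.
k = cos φ₀ / cos φ = 4.32  ⇒  cos φ = cos 41.8° / 4.32 = 0.1726.
φ = arccos(0.1726) ≈ 80.1°.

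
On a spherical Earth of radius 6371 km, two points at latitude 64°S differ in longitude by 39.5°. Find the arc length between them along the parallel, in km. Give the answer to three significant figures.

1930 km

Arc length along a parallel = R cos φ · Δλ (with Δλ in radians).
= 6371 × cos 64° × (39.5° × π/180) = 6371 × 0.4384 × 0.6894 ≈ 1930 km.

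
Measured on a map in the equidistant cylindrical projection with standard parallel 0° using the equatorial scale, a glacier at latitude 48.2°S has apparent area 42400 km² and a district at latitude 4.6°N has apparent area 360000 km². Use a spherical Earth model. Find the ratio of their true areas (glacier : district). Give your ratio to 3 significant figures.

Plate carrée has h = 1 and k = sec φ, giving areal scale sec φ; true area = (apparent area) · cos φ.
True area of glacier: 42400 × cos(48.2°) = 42400 × 0.6665 = 28260 km².
True area of district: 360000 × cos(4.6°) = 360000 × 0.9968 = 358800 km².
Ratio = 28260 / 358800 ≈ 0.0788.

0.0788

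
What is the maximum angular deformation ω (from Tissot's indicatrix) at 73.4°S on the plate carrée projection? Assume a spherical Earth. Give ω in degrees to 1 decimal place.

67.5°

Plate carrée maps x = Rλ, y = Rφ. The meridian scale is h = 1 and the parallel scale is k = 1/cos φ = sec φ.
At 73.4°: h = 1.000, k = 3.500; principal scales a = 3.500, b = 1.000.
sin(ω/2) = (a − b)/(a + b) = 2.500/4.500 = 0.5556, so ω = 2 arcsin(0.5556) ≈ 67.5°.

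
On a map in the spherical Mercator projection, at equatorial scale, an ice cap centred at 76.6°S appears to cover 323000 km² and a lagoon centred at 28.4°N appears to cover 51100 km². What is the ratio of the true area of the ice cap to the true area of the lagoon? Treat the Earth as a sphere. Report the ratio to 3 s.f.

Mercator's areal exaggeration is sec²φ; hence true area = (apparent area) · cos²φ.
True area of ice cap: 323000 × cos²(76.6°) = 323000 × 0.05371 = 17350 km².
True area of lagoon: 51100 × cos²(28.4°) = 51100 × 0.7738 = 39540 km².
Ratio = 17350 / 39540 ≈ 0.439.

0.439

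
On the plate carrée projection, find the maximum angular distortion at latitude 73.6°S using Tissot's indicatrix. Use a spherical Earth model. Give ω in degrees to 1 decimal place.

68.1°

In the plate carrée (x = Rλ, y = Rφ), meridians are true-scale (h = 1) and parallels are stretched by k = sec φ.
At 73.6°: h = 1.000, k = 3.542; principal scales a = 3.542, b = 1.000.
sin(ω/2) = (a − b)/(a + b) = 2.542/4.542 = 0.5596, so ω = 2 arcsin(0.5596) ≈ 68.1°.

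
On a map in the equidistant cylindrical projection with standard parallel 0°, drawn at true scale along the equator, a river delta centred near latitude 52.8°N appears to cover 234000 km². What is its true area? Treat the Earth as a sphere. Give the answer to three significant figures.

Plate carrée maps x = Rλ, y = Rφ. The meridian scale is h = 1 and the parallel scale is k = 1/cos φ = sec φ.
Areal scale = h·k = 1 × sec φ; at 52.8°, h = 1.000, k = 1.654, so h·k = 1.654.
True area = apparent / (areal scale) = 234000 / 1.654 ≈ 141000 km².

141000 km²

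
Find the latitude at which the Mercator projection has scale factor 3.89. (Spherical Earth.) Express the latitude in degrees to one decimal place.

75.1°

Mercator scale is k = sec φ = 1/cos φ.
1/cos φ = 3.89  ⇒  cos φ = 0.2571  ⇒  φ = arccos(0.2571) ≈ 75.1°.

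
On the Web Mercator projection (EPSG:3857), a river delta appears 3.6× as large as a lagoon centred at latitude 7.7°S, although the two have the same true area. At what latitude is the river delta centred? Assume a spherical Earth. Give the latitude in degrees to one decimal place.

For equal true areas on Mercator, apparent areas scale as sec²φ, so the ratio is cos²φ₂ / cos²φ₁.
cos²φ₂ / cos²φ₁ = 3.6  ⇒  cos φ₁ = cos 7.7° / √3.6 = 0.9910/1.897 = 0.5223.
φ₁ = arccos(0.5223) ≈ 58.5°.

58.5°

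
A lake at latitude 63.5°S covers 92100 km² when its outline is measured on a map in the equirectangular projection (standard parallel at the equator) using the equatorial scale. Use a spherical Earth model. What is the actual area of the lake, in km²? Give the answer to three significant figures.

In the plate carrée (x = Rλ, y = Rφ), meridians are true-scale (h = 1) and parallels are stretched by k = sec φ.
Areal scale = h·k = 1 × sec φ; at 63.5°, h = 1.000, k = 2.241, so h·k = 2.241.
True area = apparent / (areal scale) = 92100 / 2.241 ≈ 41100 km².

41100 km²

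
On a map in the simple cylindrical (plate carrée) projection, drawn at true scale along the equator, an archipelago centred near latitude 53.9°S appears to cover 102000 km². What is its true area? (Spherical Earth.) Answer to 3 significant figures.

60100 km²

Plate carrée maps x = Rλ, y = Rφ. The meridian scale is h = 1 and the parallel scale is k = 1/cos φ = sec φ.
Areal scale = h·k = 1 × sec φ; at 53.9°, h = 1.000, k = 1.697, so h·k = 1.697.
True area = apparent / (areal scale) = 102000 / 1.697 ≈ 60100 km².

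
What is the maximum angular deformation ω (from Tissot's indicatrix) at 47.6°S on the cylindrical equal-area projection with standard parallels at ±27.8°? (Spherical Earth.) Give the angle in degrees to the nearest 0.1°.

A cylindrical equal-area projection with standard parallel φ₀ has meridian scale h = cos φ / cos φ₀ and parallel scale k = cos φ₀ / cos φ (so areas are preserved, h·k = 1).
At 47.6°: h = 0.7623, k = 1.312; principal scales a = 1.312, b = 0.7623.
sin(ω/2) = (a − b)/(a + b) = 0.5496/2.074 = 0.2650, so ω = 2 arcsin(0.2650) ≈ 30.7°.

30.7°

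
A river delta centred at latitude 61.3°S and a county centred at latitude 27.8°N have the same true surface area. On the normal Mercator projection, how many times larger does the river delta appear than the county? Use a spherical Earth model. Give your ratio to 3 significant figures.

Mercator areal scale is sec²φ.
At 61.3°: sec²(61.3°) = 1/0.4802² = 4.336.
At 27.8°: sec²(27.8°) = 1/0.8846² = 1.278.
Ratio = 4.336/1.278 = cos²(27.8°)/cos²(61.3°) ≈ 3.39.

3.39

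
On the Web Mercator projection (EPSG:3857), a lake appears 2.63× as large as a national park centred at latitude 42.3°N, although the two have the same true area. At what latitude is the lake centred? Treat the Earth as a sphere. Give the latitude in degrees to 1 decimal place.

62.9°

On Mercator, (apparent₁)/(apparent₂) = sec²φ₁ / sec²φ₂ when true areas are equal.
cos²φ₂ / cos²φ₁ = 2.63  ⇒  cos φ₁ = cos 42.3° / √2.63 = 0.7396/1.622 = 0.4561.
φ₁ = arccos(0.4561) ≈ 62.9°.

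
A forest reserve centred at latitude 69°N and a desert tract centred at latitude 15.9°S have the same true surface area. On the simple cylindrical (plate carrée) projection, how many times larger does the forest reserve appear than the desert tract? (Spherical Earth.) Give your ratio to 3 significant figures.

2.68

For the equirectangular projection with φ₀ = 0 (plate carrée), h = 1 along meridians and k = sec φ along parallels.
Areal scale at 69°: h·k = 1.000 × 2.790 = 2.790.
Areal scale at 15.9°: h·k = 1.000 × 1.040 = 1.040.
Ratio = 2.790/1.040 ≈ 2.68.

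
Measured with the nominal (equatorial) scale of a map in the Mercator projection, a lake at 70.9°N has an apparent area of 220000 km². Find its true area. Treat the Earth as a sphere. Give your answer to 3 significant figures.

The Mercator projection is conformal; its linear scale factor is the same in every direction and equals sec φ = 1/cos φ.
Areal scale = k² = sec²φ = 1/cos²(70.9°) = 1/0.3272² = 9.340.
True area = apparent / (areal scale) = 220000 / 9.340 ≈ 23600 km².

23600 km²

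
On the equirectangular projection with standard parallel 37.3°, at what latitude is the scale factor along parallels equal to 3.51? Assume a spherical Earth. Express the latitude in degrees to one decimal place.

76.9°

In the equirectangular projection with standard parallel φ₀ = 37.3° (x = Rλ cos φ₀, y = Rφ), meridians are true-scale (h = 1) and the parallel scale is k = cos φ₀ / cos φ.
k = cos φ₀ / cos φ = 3.51  ⇒  cos φ = cos 37.3° / 3.51 = 0.2266.
φ = arccos(0.2266) ≈ 76.9°.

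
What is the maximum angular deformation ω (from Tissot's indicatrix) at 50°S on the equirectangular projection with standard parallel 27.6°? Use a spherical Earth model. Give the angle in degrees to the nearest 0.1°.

With standard parallel φ₀ = 27.6°, the equirectangular projection gives x = Rλ cos φ₀, y = Rφ, so h = 1 and k = cos 27.6° / cos φ.
At 50°: h = 1.000, k = 1.379; principal scales a = 1.379, b = 1.000.
sin(ω/2) = (a − b)/(a + b) = 0.3787/2.379 = 0.1592, so ω = 2 arcsin(0.1592) ≈ 18.3°.

18.3°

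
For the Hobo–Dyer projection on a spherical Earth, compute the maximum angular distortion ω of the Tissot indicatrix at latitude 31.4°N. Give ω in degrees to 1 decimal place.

8.4°

Hobo–Dyer is a cylindrical equal-area projection with standard parallels at ±37.5°. A cylindrical equal-area projection with standard parallel φ₀ has meridian scale h = cos φ / cos φ₀ and parallel scale k = cos φ₀ / cos φ (so areas are preserved, h·k = 1).
At 31.4°: h = 1.076, k = 0.9295; principal scales a = 1.076, b = 0.9295.
sin(ω/2) = (a − b)/(a + b) = 0.1464/2.005 = 0.07301, so ω = 2 arcsin(0.07301) ≈ 8.4°.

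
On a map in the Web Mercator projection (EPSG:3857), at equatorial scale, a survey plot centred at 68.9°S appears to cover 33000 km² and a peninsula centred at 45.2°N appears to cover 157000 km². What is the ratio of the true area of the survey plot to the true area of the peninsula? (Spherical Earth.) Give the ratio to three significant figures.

0.0549

Mercator's areal exaggeration is sec²φ; hence true area = (apparent area) · cos²φ.
True area of survey plot: 33000 × cos²(68.9°) = 33000 × 0.1296 = 4277 km².
True area of peninsula: 157000 × cos²(45.2°) = 157000 × 0.4965 = 77950 km².
Ratio = 4277 / 77950 ≈ 0.0549.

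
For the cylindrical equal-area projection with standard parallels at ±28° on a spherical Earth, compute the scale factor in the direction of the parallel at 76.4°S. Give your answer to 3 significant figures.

Cylindrical equal-area (φ₀ = 28°): h = cos φ / cos 28° along meridians, k = cos 28° / cos φ along parallels; h·k = 1.
k = cos 28° / cos 76.4° = 0.8829/0.2351 = 3.755.

3.75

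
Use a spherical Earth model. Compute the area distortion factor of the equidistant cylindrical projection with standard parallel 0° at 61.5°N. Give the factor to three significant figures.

2.10

For the equirectangular projection with φ₀ = 0 (plate carrée), h = 1 along meridians and k = sec φ along parallels.
Areal scale = h·k = 1 × sec φ; at 61.5°, h = 1.000, k = 2.096, so h·k = 2.096.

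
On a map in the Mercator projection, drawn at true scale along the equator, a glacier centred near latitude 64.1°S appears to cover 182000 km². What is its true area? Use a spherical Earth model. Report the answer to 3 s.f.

34700 km²

The Mercator projection is conformal; its linear scale factor is the same in every direction and equals sec φ = 1/cos φ.
Areal scale = k² = sec²φ = 1/cos²(64.1°) = 1/0.4368² = 5.241.
True area = apparent / (areal scale) = 182000 / 5.241 ≈ 34700 km².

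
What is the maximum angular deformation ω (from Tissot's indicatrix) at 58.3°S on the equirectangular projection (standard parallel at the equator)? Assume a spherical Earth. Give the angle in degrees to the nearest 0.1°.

36.2°

For the equirectangular projection with φ₀ = 0 (plate carrée), h = 1 along meridians and k = sec φ along parallels.
At 58.3°: h = 1.000, k = 1.903; principal scales a = 1.903, b = 1.000.
sin(ω/2) = (a − b)/(a + b) = 0.9031/2.903 = 0.3111, so ω = 2 arcsin(0.3111) ≈ 36.2°.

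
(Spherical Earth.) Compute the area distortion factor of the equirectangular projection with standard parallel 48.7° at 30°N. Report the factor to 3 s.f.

The equidistant cylindrical projection with φ₀ = 48.7° has h = 1 (meridians true) and k = cos φ₀ / cos φ along parallels.
Areal scale = h·k = 1 × cos φ₀ / cos φ; at 30°, h = 1.000, k = 0.7621, so h·k = 0.7621.

0.762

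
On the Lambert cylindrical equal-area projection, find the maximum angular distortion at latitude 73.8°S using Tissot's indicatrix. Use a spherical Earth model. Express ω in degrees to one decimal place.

The Lambert cylindrical equal-area projection is the cylindrical equal-area projection with its standard parallel at the equator (φ₀ = 0). For cylindrical equal-area with standard parallel φ₀, h = cos φ / cos φ₀ and k = cos φ₀ / cos φ, so h·k = 1.
At 73.8°: h = 0.2790, k = 3.584; principal scales a = 3.584, b = 0.2790.
sin(ω/2) = (a − b)/(a + b) = 3.305/3.863 = 0.8556, so ω = 2 arcsin(0.8556) ≈ 117.6°.

117.6°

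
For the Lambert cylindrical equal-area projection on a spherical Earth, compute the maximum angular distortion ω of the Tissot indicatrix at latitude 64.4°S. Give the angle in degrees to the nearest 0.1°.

86.5°

The Lambert cylindrical equal-area projection is the cylindrical equal-area projection with its standard parallel at the equator (φ₀ = 0). For cylindrical equal-area with standard parallel φ₀, h = cos φ / cos φ₀ and k = cos φ₀ / cos φ, so h·k = 1.
At 64.4°: h = 0.4321, k = 2.314; principal scales a = 2.314, b = 0.4321.
sin(ω/2) = (a − b)/(a + b) = 1.882/2.746 = 0.6853, so ω = 2 arcsin(0.6853) ≈ 86.5°.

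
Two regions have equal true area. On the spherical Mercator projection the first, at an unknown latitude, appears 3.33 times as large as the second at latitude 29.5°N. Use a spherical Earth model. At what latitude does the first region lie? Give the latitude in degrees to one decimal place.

61.5°

For equal true areas on Mercator, apparent areas scale as sec²φ, so the ratio is cos²φ₂ / cos²φ₁.
cos²φ₂ / cos²φ₁ = 3.33  ⇒  cos φ₁ = cos 29.5° / √3.33 = 0.8704/1.825 = 0.4770.
φ₁ = arccos(0.4770) ≈ 61.5°.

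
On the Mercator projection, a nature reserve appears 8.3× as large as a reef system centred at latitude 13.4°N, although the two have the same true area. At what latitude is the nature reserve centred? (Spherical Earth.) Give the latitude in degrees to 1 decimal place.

Mercator areal scale is sec²φ, so apparent-area ratio = sec²φ₁ / sec²φ₂ = cos²φ₂ / cos²φ₁.
cos²φ₂ / cos²φ₁ = 8.3  ⇒  cos φ₁ = cos 13.4° / √8.3 = 0.9728/2.881 = 0.3377.
φ₁ = arccos(0.3377) ≈ 70.3°.

70.3°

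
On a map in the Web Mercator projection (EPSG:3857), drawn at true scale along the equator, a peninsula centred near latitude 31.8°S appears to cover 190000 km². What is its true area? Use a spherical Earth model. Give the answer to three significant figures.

137000 km²

For Mercator, h = k = sec φ (a conformal cylindrical projection has a single point scale, 1/cos φ).
Areal scale = k² = sec²φ = 1/cos²(31.8°) = 1/0.8499² = 1.384.
True area = apparent / (areal scale) = 190000 / 1.384 ≈ 137000 km².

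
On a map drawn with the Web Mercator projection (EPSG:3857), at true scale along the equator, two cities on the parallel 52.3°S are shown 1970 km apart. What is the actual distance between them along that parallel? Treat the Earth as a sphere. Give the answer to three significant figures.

Mercator is conformal, so the point scale is isotropic: h = k = sec φ = 1/cos φ.
Along the parallel at 52.3°, map distances are exaggerated by k = sec 52.3° = 1.635.
True distance = 1970 / 1.635 = 1970 × cos 52.3° ≈ 1200 km.

1200 km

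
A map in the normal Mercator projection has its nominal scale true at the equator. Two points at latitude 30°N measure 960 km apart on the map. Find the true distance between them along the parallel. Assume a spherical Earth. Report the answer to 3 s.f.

For Mercator, h = k = sec φ (a conformal cylindrical projection has a single point scale, 1/cos φ).
Along the parallel at 30°, map distances are exaggerated by k = sec 30° = 1.155.
True distance = 960 / 1.155 = 960 × cos 30° ≈ 831 km.

831 km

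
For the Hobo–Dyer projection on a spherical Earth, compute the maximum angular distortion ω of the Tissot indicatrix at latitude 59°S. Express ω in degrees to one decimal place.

Hobo–Dyer is a cylindrical equal-area projection with standard parallels at ±37.5°. Cylindrical equal-area (φ₀ = 37.5°): h = cos φ / cos 37.5° along meridians, k = cos 37.5° / cos φ along parallels; h·k = 1.
At 59°: h = 0.6492, k = 1.540; principal scales a = 1.540, b = 0.6492.
sin(ω/2) = (a − b)/(a + b) = 0.8912/2.190 = 0.4070, so ω = 2 arcsin(0.4070) ≈ 48.0°.

48.0°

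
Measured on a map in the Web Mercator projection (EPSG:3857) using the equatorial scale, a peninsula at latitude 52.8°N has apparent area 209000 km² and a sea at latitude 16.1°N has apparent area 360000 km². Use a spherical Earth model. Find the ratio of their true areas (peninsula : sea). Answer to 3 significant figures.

Since Mercator area scale is 1/cos²φ, the true area equals the apparent area multiplied by cos²φ.
True area of peninsula: 209000 × cos²(52.8°) = 209000 × 0.3655 = 76400 km².
True area of sea: 360000 × cos²(16.1°) = 360000 × 0.9231 = 332300 km².
Ratio = 76400 / 332300 ≈ 0.230.

0.230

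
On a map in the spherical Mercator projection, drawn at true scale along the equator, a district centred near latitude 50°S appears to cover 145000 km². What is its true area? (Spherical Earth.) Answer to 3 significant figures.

For Mercator, h = k = sec φ (a conformal cylindrical projection has a single point scale, 1/cos φ).
Areal scale = k² = sec²φ = 1/cos²(50°) = 1/0.6428² = 2.420.
True area = apparent / (areal scale) = 145000 / 2.420 ≈ 59900 km².

59900 km²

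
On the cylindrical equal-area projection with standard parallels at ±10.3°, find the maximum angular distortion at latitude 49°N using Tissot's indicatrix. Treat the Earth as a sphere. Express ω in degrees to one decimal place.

45.2°

For cylindrical equal-area with standard parallel φ₀, h = cos φ / cos φ₀ and k = cos φ₀ / cos φ, so h·k = 1.
At 49°: h = 0.6668, k = 1.500; principal scales a = 1.500, b = 0.6668.
sin(ω/2) = (a − b)/(a + b) = 0.8329/2.166 = 0.3844, so ω = 2 arcsin(0.3844) ≈ 45.2°.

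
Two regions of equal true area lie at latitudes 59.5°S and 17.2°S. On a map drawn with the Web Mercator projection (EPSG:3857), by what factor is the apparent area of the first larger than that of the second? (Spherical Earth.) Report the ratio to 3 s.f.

Mercator areal scale is sec²φ.
At 59.5°: sec²(59.5°) = 1/0.5075² = 3.882.
At 17.2°: sec²(17.2°) = 1/0.9553² = 1.096.
Ratio = 3.882/1.096 = cos²(17.2°)/cos²(59.5°) ≈ 3.54.

3.54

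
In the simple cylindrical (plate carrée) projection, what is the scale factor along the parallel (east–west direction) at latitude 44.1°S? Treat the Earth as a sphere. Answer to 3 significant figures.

1.39

Plate carrée maps x = Rλ, y = Rφ. The meridian scale is h = 1 and the parallel scale is k = 1/cos φ = sec φ.
k = 1/cos 44.1° = 1/0.7181 = 1.393.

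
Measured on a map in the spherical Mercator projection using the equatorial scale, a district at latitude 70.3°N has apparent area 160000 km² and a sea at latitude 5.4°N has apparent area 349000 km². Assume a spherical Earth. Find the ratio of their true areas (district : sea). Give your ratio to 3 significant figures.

0.0526

On Mercator the areal scale is sec²φ, so true area = apparent × cos²φ.
True area of district: 160000 × cos²(70.3°) = 160000 × 0.1136 = 18180 km².
True area of sea: 349000 × cos²(5.4°) = 349000 × 0.9911 = 345900 km².
Ratio = 18180 / 345900 ≈ 0.0526.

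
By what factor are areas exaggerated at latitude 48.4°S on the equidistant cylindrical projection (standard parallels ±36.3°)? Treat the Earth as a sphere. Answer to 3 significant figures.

The equidistant cylindrical projection with φ₀ = 36.3° has h = 1 (meridians true) and k = cos φ₀ / cos φ along parallels.
Areal scale = h·k = 1 × cos φ₀ / cos φ; at 48.4°, h = 1.000, k = 1.214, so h·k = 1.214.

1.21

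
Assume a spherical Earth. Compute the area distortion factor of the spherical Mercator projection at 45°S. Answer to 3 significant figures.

2.00

The Mercator projection is conformal; its linear scale factor is the same in every direction and equals sec φ = 1/cos φ.
Areal scale = k² = sec²φ = 1/cos²(45°) = 1/0.7071² = 2.000.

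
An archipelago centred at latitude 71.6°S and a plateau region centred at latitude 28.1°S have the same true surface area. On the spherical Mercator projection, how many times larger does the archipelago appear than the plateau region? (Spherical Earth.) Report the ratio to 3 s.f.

7.81

On Mercator, area is exaggerated by sec²φ = 1/cos²φ.
At 71.6°: sec²(71.6°) = 1/0.3156² = 10.04.
At 28.1°: sec²(28.1°) = 1/0.8821² = 1.285.
Ratio = 10.04/1.285 = cos²(28.1°)/cos²(71.6°) ≈ 7.81.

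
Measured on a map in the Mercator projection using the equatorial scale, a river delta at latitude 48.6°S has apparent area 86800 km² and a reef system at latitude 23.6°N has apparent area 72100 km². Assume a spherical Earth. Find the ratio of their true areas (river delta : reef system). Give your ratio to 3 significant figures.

0.627

On Mercator the areal scale is sec²φ, so true area = apparent × cos²φ.
True area of river delta: 86800 × cos²(48.6°) = 86800 × 0.4373 = 37960 km².
True area of reef system: 72100 × cos²(23.6°) = 72100 × 0.8397 = 60540 km².
Ratio = 37960 / 60540 ≈ 0.627.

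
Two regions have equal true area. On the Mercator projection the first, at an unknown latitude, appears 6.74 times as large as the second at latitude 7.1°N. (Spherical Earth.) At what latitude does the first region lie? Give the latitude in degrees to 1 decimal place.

For equal true areas on Mercator, apparent areas scale as sec²φ, so the ratio is cos²φ₂ / cos²φ₁.
cos²φ₂ / cos²φ₁ = 6.74  ⇒  cos φ₁ = cos 7.1° / √6.74 = 0.9923/2.596 = 0.3822.
φ₁ = arccos(0.3822) ≈ 67.5°.

67.5°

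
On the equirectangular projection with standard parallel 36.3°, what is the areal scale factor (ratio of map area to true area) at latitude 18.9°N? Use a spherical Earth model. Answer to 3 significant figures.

0.852

The equidistant cylindrical projection with φ₀ = 36.3° has h = 1 (meridians true) and k = cos φ₀ / cos φ along parallels.
Areal scale = h·k = 1 × cos φ₀ / cos φ; at 18.9°, h = 1.000, k = 0.8519, so h·k = 0.8519.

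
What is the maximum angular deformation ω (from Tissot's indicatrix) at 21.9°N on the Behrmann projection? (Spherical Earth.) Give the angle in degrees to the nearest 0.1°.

7.9°

Behrmann is a cylindrical equal-area projection with standard parallels at ±30°. A cylindrical equal-area projection with standard parallel φ₀ has meridian scale h = cos φ / cos φ₀ and parallel scale k = cos φ₀ / cos φ (so areas are preserved, h·k = 1).
At 21.9°: h = 1.071, k = 0.9334; principal scales a = 1.071, b = 0.9334.
sin(ω/2) = (a − b)/(a + b) = 0.1380/2.005 = 0.06883, so ω = 2 arcsin(0.06883) ≈ 7.9°.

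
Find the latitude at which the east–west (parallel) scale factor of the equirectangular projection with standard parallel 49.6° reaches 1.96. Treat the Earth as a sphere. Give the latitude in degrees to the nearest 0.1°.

70.7°

In the equirectangular projection with standard parallel φ₀ = 49.6° (x = Rλ cos φ₀, y = Rφ), meridians are true-scale (h = 1) and the parallel scale is k = cos φ₀ / cos φ.
k = cos φ₀ / cos φ = 1.96  ⇒  cos φ = cos 49.6° / 1.96 = 0.3307.
φ = arccos(0.3307) ≈ 70.7°.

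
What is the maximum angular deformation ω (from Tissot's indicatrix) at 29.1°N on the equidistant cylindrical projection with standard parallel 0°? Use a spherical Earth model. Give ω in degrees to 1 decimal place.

Plate carrée maps x = Rλ, y = Rφ. The meridian scale is h = 1 and the parallel scale is k = 1/cos φ = sec φ.
At 29.1°: h = 1.000, k = 1.144; principal scales a = 1.144, b = 1.000.
sin(ω/2) = (a − b)/(a + b) = 0.1445/2.144 = 0.06737, so ω = 2 arcsin(0.06737) ≈ 7.7°.

7.7°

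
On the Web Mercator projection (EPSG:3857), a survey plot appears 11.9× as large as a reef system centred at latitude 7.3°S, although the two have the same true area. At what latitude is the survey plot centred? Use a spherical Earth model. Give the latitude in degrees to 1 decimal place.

73.3°

On Mercator, (apparent₁)/(apparent₂) = sec²φ₁ / sec²φ₂ when true areas are equal.
cos²φ₂ / cos²φ₁ = 11.9  ⇒  cos φ₁ = cos 7.3° / √11.9 = 0.9919/3.450 = 0.2875.
φ₁ = arccos(0.2875) ≈ 73.3°.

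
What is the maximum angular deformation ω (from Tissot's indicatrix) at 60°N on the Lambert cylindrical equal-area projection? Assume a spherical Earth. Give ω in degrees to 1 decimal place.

The Lambert cylindrical equal-area projection is the cylindrical equal-area projection with its standard parallel at the equator (φ₀ = 0). For cylindrical equal-area with standard parallel φ₀, h = cos φ / cos φ₀ and k = cos φ₀ / cos φ, so h·k = 1.
At 60°: h = 0.5000, k = 2.000; principal scales a = 2.000, b = 0.5000.
sin(ω/2) = (a − b)/(a + b) = 1.500/2.500 = 0.6000, so ω = 2 arcsin(0.6000) ≈ 73.7°.

73.7°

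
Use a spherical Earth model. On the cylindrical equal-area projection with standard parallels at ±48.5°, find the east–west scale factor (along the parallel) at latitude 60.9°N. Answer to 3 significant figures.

A cylindrical equal-area projection with standard parallel φ₀ has meridian scale h = cos φ / cos φ₀ and parallel scale k = cos φ₀ / cos φ (so areas are preserved, h·k = 1).
k = cos 48.5° / cos 60.9° = 0.6626/0.4863 = 1.362.

1.36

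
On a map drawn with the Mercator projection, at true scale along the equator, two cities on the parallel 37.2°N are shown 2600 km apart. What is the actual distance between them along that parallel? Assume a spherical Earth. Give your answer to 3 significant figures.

Mercator is conformal, so the point scale is isotropic: h = k = sec φ = 1/cos φ.
Along the parallel at 37.2°, map distances are exaggerated by k = sec 37.2° = 1.255.
True distance = 2600 / 1.255 = 2600 × cos 37.2° ≈ 2070 km.

2070 km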